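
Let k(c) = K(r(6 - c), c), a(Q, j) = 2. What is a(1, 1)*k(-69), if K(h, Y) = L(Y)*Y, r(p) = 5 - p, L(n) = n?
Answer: 9522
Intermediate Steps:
K(h, Y) = Y² (K(h, Y) = Y*Y = Y²)
k(c) = c²
a(1, 1)*k(-69) = 2*(-69)² = 2*4761 = 9522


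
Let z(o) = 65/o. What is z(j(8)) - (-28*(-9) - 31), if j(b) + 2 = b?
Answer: -1261/6 ≈ -210.17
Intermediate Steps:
j(b) = -2 + b
z(j(8)) - (-28*(-9) - 31) = 65/(-2 + 8) - (-28*(-9) - 31) = 65/6 - (252 - 31) = 65*(1/6) - 1*221 = 65/6 - 221 = -1261/6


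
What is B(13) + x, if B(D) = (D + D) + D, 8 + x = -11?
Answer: 20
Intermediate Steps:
x = -19 (x = -8 - 11 = -19)
B(D) = 3*D (B(D) = 2*D + D = 3*D)
B(13) + x = 3*13 - 19 = 39 - 19 = 20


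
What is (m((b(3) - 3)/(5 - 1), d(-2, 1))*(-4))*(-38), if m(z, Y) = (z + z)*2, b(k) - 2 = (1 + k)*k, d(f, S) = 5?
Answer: 1672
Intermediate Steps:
b(k) = 2 + k*(1 + k) (b(k) = 2 + (1 + k)*k = 2 + k*(1 + k))
m(z, Y) = 4*z (m(z, Y) = (2*z)*2 = 4*z)
(m((b(3) - 3)/(5 - 1), d(-2, 1))*(-4))*(-38) = ((4*(((2 + 3 + 3²) - 3)/(5 - 1)))*(-4))*(-38) = ((4*(((2 + 3 + 9) - 3)/4))*(-4))*(-38) = ((4*((14 - 3)*(¼)))*(-4))*(-38) = ((4*(11*(¼)))*(-4))*(-38) = ((4*(11/4))*(-4))*(-38) = (11*(-4))*(-38) = -44*(-38) = 1672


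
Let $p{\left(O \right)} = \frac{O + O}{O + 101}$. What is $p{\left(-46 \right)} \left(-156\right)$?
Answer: $\frac{14352}{55} \approx 260.95$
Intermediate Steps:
$p{\left(O \right)} = \frac{2 O}{101 + O}$
$p{\left(-46 \right)} \left(-156\right) = 2 \left(-46\right) \frac{1}{101 - 46} \left(-156\right) = 2 \left(-46\right) \frac{1}{55} \left(-156\right) = \left(- \frac{92}{55}\right) \left(-156\right) = \frac{14352}{55}$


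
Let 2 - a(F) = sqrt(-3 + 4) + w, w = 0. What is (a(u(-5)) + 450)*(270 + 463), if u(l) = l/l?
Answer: 330583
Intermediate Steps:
u(l) = 1
a(F) = 1 (a(F) = 2 - (sqrt(-3 + 4) + 0) = 2 - (sqrt(1) + 0) = 2 - (1 + 0) = 2 - 1*1 = 2 - 1 = 1)
(a(u(-5)) + 450)*(270 + 463) = (1 + 450)*(270 + 463) = 451*733 = 330583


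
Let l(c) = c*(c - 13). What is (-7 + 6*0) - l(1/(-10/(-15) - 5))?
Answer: -1699/169 ≈ -10.053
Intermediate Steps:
l(c) = c*(-13 + c)
(-7 + 6*0) - l(1/(-10/(-15) - 5)) = (-7 + 6*0) - (-13 + 1/(-10/(-15) - 5))/(-10/(-15) - 5) = (-7 + 0) - (-13 + 1/(-10*(-1/15) - 5))/(-10*(-1/15) - 5) = -7 - (-13 + 1/(2/3 - 5))/(2/3 - 5) = -7 - (-13 + 1/(-13/3))/(-13/3) = -7 - (-3)*(-13 - 3/13)/13 = -7 - (-3)*(-172)/(13*13) = -7 - 1*516/169 = -7 - 516/169 = -1699/169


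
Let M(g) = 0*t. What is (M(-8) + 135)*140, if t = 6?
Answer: 18900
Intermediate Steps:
M(g) = 0 (M(g) = 0*6 = 0)
(M(-8) + 135)*140 = (0 + 135)*140 = 135*140 = 18900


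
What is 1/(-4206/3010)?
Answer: -1505/2103 ≈ -0.71564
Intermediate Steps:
1/(-4206/3010) = 1/(-4206*1/3010) = 1/(-2103/1505) = -1505/2103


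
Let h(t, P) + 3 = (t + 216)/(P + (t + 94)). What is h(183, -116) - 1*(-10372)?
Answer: 238544/23 ≈ 10371.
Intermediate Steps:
h(t, P) = -3 + (216 + t)/(94 + P + t) (h(t, P) = -3 + (t + 216)/(P + (t + 94)) = -3 + (216 + t)/(P + (94 + t)) = -3 + (216 + t)/(94 + P + t))
h(183, -116) - 1*(-10372) = (-66 - 3*(-116) - 2*183)/(94 - 116 + 183) - 1*(-10372) = (-66 + 348 - 366)/161 + 10372 = (1/161)*(-84) + 10372 = -12/23 + 10372 = 238544/23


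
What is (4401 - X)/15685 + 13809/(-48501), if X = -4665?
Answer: 74371967/253579395 ≈ 0.29329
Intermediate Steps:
(4401 - X)/15685 + 13809/(-48501) = (4401 - 1*(-4665))/15685 + 13809/(-48501) = (4401 + 4665)*(1/15685) + 13809*(-1/48501) = 9066*(1/15685) - 4603/16167 = 9066/15685 - 4603/16167 = 74371967/253579395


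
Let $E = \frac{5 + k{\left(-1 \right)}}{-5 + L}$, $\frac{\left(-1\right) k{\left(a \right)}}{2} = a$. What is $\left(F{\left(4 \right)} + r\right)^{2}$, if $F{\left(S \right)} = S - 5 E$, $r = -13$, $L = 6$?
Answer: $1936$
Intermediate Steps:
$k{\left(a \right)} = - 2 a$
$E = 7$ ($E = \frac{5 - -2}{-5 + 6} = \frac{5 + 2}{1} = 7 \cdot 1 = 7$)
$F{\left(S \right)} = -35 + S$ ($F{\left(S \right)} = S - 35 = -35 + S$)
$\left(F{\left(4 \right)} + r\right)^{2} = \left(\left(-35 + 4\right) - 13\right)^{2} = \left(-31 - 13\right)^{2} = \left(-44\right)^{2} = 1936$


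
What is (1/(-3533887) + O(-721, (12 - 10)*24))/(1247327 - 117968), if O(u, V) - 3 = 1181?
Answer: 4184122207/3991027088433 ≈ 0.0010484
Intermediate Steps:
O(u, V) = 1184 (O(u, V) = 3 + 1181 = 1184)
(1/(-3533887) + O(-721, (12 - 10)*24))/(1247327 - 117968) = (1/(-3533887) + 1184)/(1247327 - 117968) = (-1/3533887 + 1184)/1129359 = (4184122207/3533887)*(1/1129359) = 4184122207/3991027088433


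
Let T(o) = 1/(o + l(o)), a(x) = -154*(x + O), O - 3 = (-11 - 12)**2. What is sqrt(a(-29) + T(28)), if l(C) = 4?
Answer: I*sqrt(4957566)/8 ≈ 278.32*I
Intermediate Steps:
O = 532 (O = 3 + (-11 - 12)**2 = 3 + (-23)**2 = 3 + 529 = 532)
a(x) = -81928 - 154*x (a(x) = -154*(x + 532) = -154*(532 + x) = -81928 - 154*x)
T(o) = 1/(4 + o) (T(o) = 1/(o + 4) = 1/(4 + o))
sqrt(a(-29) + T(28)) = sqrt((-81928 - 154*(-29)) + 1/(4 + 28)) = sqrt((-81928 + 4466) + 1/32) = sqrt(-77462 + 1/32) = sqrt(-2478783/32) = I*sqrt(4957566)/8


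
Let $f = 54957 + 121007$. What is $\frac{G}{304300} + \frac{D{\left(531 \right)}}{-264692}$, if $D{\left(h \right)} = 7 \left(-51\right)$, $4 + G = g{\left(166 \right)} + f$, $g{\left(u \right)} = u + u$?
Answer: $\frac{11692929291}{20136443900} \approx 0.58068$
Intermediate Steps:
$g{\left(u \right)} = 2 u$
$f = 175964$
$G = 176292$ ($G = -4 + \left(2 \cdot 166 + 175964\right) = -4 + \left(332 + 175964\right) = -4 + 176296 = 176292$)
$D{\left(h \right)} = -357$
$\frac{G}{304300} + \frac{D{\left(531 \right)}}{-264692} = \frac{176292}{304300} - \frac{357}{-264692} = 176292 \cdot \frac{1}{304300} - - \frac{357}{264692} = \frac{44073}{76075} + \frac{357}{264692} = \frac{11692929291}{20136443900}$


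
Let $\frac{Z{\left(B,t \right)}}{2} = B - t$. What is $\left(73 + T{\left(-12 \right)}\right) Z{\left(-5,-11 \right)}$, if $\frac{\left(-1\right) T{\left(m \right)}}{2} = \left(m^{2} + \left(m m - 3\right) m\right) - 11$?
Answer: $38292$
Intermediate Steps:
$Z{\left(B,t \right)} = - 2 t + 2 B$ ($Z{\left(B,t \right)} = 2 \left(B - t\right) = - 2 t + 2 B$)
$T{\left(m \right)} = 22 - 2 m^{2} - 2 m \left(-3 + m^{2}\right)$ ($T{\left(m \right)} = - 2 \left(\left(m^{2} + \left(m m - 3\right) m\right) - 11\right) = - 2 \left(\left(m^{2} + \left(m^{2} - 3\right) m\right) - 11\right) = - 2 \left(\left(m^{2} + \left(-3 + m^{2}\right) m\right) - 11\right) = - 2 \left(\left(m^{2} + m \left(-3 + m^{2}\right)\right) - 11\right) = - 2 \left(-11 + m^{2} + m \left(-3 + m^{2}\right)\right) = 22 - 2 m^{2} - 2 m \left(-3 + m^{2}\right)$)
$\left(73 + T{\left(-12 \right)}\right) Z{\left(-5,-11 \right)} = \left(73 + \left(22 - 2 \left(-12\right)^{2} - 2 \left(-12\right)^{3} + 6 \left(-12\right)\right)\right) \left(\left(-2\right) \left(-11\right) + 2 \left(-5\right)\right) = \left(73 - -3118\right) \left(22 - 10\right) = \left(73 + \left(22 - 288 + 3456 - 72\right)\right) 12 = \left(73 + 3118\right) 12 = 3191 \cdot 12 = 38292$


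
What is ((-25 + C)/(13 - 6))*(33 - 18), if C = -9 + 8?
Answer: -390/7 ≈ -55.714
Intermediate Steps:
C = -1
((-25 + C)/(13 - 6))*(33 - 18) = ((-25 - 1)/(13 - 6))*(33 - 18) = -26/7*15 = -390/7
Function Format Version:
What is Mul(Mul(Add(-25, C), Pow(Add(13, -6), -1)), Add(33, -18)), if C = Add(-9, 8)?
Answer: Rational(-390, 7) ≈ -55.714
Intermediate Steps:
C = -1
Mul(Mul(Add(-25, C), Pow(Add(13, -6), -1)), Add(33, -18)) = Mul(Mul(Add(-25, -1), Pow(Add(13, -6), -1)), Add(33, -18)) = Mul(Mul(-26, Pow(7, -1)), 15) = Mul(Mul(-26, Rational(1, 7)), 15) = Mul(Rational(-26, 7), 15) = Rational(-390, 7)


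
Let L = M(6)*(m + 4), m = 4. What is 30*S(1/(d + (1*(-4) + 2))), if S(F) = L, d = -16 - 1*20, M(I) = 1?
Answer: 240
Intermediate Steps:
d = -36 (d = -16 - 20 = -36)
L = 8 (L = 1*(4 + 4) = 1*8 = 8)
S(F) = 8
30*S(1/(d + (1*(-4) + 2))) = 30*8 = 240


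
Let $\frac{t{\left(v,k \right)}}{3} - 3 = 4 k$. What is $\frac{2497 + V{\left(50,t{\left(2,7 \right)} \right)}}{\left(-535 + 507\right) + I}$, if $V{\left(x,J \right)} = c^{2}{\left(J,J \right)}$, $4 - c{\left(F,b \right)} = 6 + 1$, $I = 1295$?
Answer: $\frac{358}{181} \approx 1.9779$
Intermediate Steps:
$t{\left(v,k \right)} = 9 + 12 k$ ($t{\left(v,k \right)} = 9 + 3 \cdot 4 k = 9 + 12 k$)
$c{\left(F,b \right)} = -3$ ($c{\left(F,b \right)} = 4 - \left(6 + 1\right) = 4 - 7 = -3$)
$V{\left(x,J \right)} = 9$ ($V{\left(x,J \right)} = \left(-3\right)^{2} = 9$)
$\frac{2497 + V{\left(50,t{\left(2,7 \right)} \right)}}{\left(-535 + 507\right) + I} = \frac{2497 + 9}{\left(-535 + 507\right) + 1295} = \frac{2506}{-28 + 1295} = \frac{2506}{1267} = 2506 \cdot \frac{1}{1267} = \frac{358}{181}$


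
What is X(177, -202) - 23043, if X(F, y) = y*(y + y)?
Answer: 58565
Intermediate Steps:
X(F, y) = 2*y² (X(F, y) = y*(2*y) = 2*y²)
X(177, -202) - 23043 = 2*(-202)² - 23043 = 2*40804 - 23043 = 81608 - 23043 = 58565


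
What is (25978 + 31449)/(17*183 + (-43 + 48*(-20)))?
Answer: 57427/2108 ≈ 27.242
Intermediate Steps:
(25978 + 31449)/(17*183 + (-43 + 48*(-20))) = 57427/(3111 + (-43 - 960)) = 57427/(3111 - 1003) = 57427/2108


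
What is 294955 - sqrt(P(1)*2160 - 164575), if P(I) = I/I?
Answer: 294955 - I*sqrt(162415) ≈ 2.9496e+5 - 403.01*I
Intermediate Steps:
P(I) = 1
294955 - sqrt(P(1)*2160 - 164575) = 294955 - sqrt(1*2160 - 164575) = 294955 - sqrt(2160 - 164575) = 294955 - sqrt(-162415) = 294955 - I*sqrt(162415)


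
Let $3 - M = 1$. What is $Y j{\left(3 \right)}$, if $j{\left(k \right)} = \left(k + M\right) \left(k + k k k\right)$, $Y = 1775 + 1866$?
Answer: $546150$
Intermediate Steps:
$Y = 3641$
$M = 2$ ($M = 3 - 1 = 2$)
$j{\left(k \right)} = \left(2 + k\right) \left(k + k^{3}\right)$ ($j{\left(k \right)} = \left(k + 2\right) \left(k + k k k\right) = \left(2 + k\right) \left(k + k^{2} k\right) = \left(2 + k\right) \left(k + k^{3}\right)$)
$Y j{\left(3 \right)} = 3641 \cdot 3 \left(2 + 3 + 3^{3} + 2 \cdot 3^{2}\right) = 3641 \cdot 3 \left(2 + 3 + 27 + 2 \cdot 9\right) = 3641 \cdot 3 \left(2 + 3 + 27 + 18\right) = 3641 \cdot 3 \cdot 50 = 3641 \cdot 150 = 546150$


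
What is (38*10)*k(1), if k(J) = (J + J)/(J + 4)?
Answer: 152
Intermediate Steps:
k(J) = 2*J/(4 + J) (k(J) = (2*J)/(4 + J) = 2*J/(4 + J))
(38*10)*k(1) = (38*10)*(2*1/(4 + 1)) = 380*(2*1/5) = 380*(2*1*(⅕)) = 380*(⅖) = 152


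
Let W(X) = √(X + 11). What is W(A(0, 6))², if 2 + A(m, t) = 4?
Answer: 13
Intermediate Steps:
A(m, t) = 2 (A(m, t) = -2 + 4 = 2)
W(X) = √(11 + X)
W(A(0, 6))² = (√(11 + 2))² = (√13)² = 13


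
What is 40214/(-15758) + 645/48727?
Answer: -974671834/383920033 ≈ -2.5387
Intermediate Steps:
40214/(-15758) + 645/48727 = 40214*(-1/15758) + 645*(1/48727) = -20107/7879 + 645/48727 = -974671834/383920033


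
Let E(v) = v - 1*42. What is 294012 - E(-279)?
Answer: 294333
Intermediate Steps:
E(v) = -42 + v (E(v) = v - 42 = -42 + v)
294012 - E(-279) = 294012 - (-42 - 279) = 294012 - 1*(-321) = 294012 + 321 = 294333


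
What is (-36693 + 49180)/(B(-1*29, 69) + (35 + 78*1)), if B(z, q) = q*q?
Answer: 12487/4874 ≈ 2.5620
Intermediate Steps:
B(z, q) = q**2
(-36693 + 49180)/(B(-1*29, 69) + (35 + 78*1)) = (-36693 + 49180)/(69**2 + (35 + 78*1)) = 12487/(4761 + (35 + 78)) = 12487/(4761 + 113) = 12487/4874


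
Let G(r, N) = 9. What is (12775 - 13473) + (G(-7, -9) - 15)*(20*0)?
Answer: -698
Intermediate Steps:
(12775 - 13473) + (G(-7, -9) - 15)*(20*0) = (12775 - 13473) + (9 - 15)*(20*0) = -698 - 6*0 = -698 + 0 = -698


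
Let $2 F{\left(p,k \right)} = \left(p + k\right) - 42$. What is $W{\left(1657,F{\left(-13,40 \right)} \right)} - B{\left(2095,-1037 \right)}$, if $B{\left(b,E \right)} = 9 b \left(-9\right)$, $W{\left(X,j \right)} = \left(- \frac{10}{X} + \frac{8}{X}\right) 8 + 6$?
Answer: $\frac{281194541}{1657} \approx 1.697 \cdot 10^{5}$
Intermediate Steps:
$F{\left(p,k \right)} = -21 + \frac{k}{2} + \frac{p}{2}$ ($F{\left(p,k \right)} = \frac{\left(p + k\right) - 42}{2} = \frac{\left(k + p\right) - 42}{2} = \frac{-42 + k + p}{2} = -21 + \frac{k}{2} + \frac{p}{2}$)
$W{\left(X,j \right)} = 6 - \frac{16}{X}$ ($W{\left(X,j \right)} = - \frac{2}{X} 8 + 6 = - \frac{16}{X} + 6 = 6 - \frac{16}{X}$)
$B{\left(b,E \right)} = - 81 b$
$W{\left(1657,F{\left(-13,40 \right)} \right)} - B{\left(2095,-1037 \right)} = \left(6 - \frac{16}{1657}\right) - \left(-81\right) 2095 = \left(6 - \frac{16}{1657}\right) - -169695 = \left(6 - \frac{16}{1657}\right) + 169695 = \frac{9926}{1657} + 169695 = \frac{281194541}{1657}$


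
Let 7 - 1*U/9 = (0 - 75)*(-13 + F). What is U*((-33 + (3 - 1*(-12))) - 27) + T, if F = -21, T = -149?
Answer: 1029766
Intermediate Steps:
U = -22887 (U = 63 - 9*(0 - 75)*(-13 - 21) = 63 - (-675)*(-34) = 63 - 9*2550 = 63 - 22950 = -22887)
U*((-33 + (3 - 1*(-12))) - 27) + T = -22887*((-33 + (3 - 1*(-12))) - 27) - 149 = -22887*((-33 + (3 + 12)) - 27) - 149 = -22887*((-33 + 15) - 27) - 149 = -22887*(-18 - 27) - 149 = -22887*(-45) - 149 = 1029915 - 149 = 1029766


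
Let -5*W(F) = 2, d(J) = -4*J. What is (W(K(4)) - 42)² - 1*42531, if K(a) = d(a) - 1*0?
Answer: -1018331/25 ≈ -40733.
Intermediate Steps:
K(a) = -4*a (K(a) = -4*a - 1*0 = -4*a + 0 = -4*a)
W(F) = -⅖ (W(F) = -⅕*2 = -⅖)
(W(K(4)) - 42)² - 1*42531 = (-⅖ - 42)² - 1*42531 = (-212/5)² - 42531 = 44944/25 - 42531 = -1018331/25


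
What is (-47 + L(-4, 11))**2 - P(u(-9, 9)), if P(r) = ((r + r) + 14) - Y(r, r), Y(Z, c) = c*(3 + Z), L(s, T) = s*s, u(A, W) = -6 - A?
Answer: 959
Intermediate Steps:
L(s, T) = s**2
P(r) = 14 + 2*r - r*(3 + r) (P(r) = ((r + r) + 14) - r*(3 + r) = (2*r + 14) - r*(3 + r) = (14 + 2*r) - r*(3 + r) = 14 + 2*r - r*(3 + r))
(-47 + L(-4, 11))**2 - P(u(-9, 9)) = (-47 + (-4)**2)**2 - (14 - (-6 - 1*(-9)) - (-6 - 1*(-9))**2) = (-47 + 16)**2 - (14 - (-6 + 9) - (-6 + 9)**2) = (-31)**2 - (14 - 1*3 - 1*3**2) = 961 - (14 - 3 - 1*9) = 961 - (14 - 3 - 9) = 961 - 1*2 = 961 - 2 = 959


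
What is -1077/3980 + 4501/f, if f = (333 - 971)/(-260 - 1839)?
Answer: 18800378447/1269620 ≈ 14808.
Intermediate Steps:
f = 638/2099 (f = -638/(-2099) = -638*(-1/2099) = 638/2099 ≈ 0.30395)
-1077/3980 + 4501/f = -1077/3980 + 4501/(638/2099) = -1077*1/3980 + 4501*(2099/638) = -1077/3980 + 9447599/638 = 18800378447/1269620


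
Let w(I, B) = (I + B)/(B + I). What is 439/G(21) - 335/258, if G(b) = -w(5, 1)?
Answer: -113597/258 ≈ -440.30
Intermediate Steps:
w(I, B) = 1 (w(I, B) = (B + I)/(B + I) = 1)
G(b) = -1 (G(b) = -1*1 = -1)
439/G(21) - 335/258 = 439/(-1) - 335/258 = 439*(-1) - 335*1/258 = -439 - 335/258 = -113597/258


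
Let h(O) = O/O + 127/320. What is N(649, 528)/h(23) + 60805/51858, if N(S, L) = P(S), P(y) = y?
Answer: 3599016425/7726842 ≈ 465.78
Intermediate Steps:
N(S, L) = S
h(O) = 447/320 (h(O) = 1 + 127*(1/320) = 1 + 127/320 = 447/320)
N(649, 528)/h(23) + 60805/51858 = 649/(447/320) + 60805/51858 = 649*(320/447) + 60805*(1/51858) = 207680/447 + 60805/51858 = 3599016425/7726842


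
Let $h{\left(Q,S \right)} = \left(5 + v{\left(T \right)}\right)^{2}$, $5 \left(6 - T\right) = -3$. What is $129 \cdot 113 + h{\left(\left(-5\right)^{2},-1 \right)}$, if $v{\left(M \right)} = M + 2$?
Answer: $\frac{369049}{25} \approx 14762.0$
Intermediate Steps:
$T = \frac{33}{5}$ ($T = 6 - - \frac{3}{5} = 6 + \frac{3}{5} = \frac{33}{5} \approx 6.6$)
$v{\left(M \right)} = 2 + M$
$h{\left(Q,S \right)} = \frac{4624}{25}$ ($h{\left(Q,S \right)} = \left(5 + \left(2 + \frac{33}{5}\right)\right)^{2} = \left(5 + \frac{43}{5}\right)^{2} = \left(\frac{68}{5}\right)^{2} = \frac{4624}{25}$)
$129 \cdot 113 + h{\left(\left(-5\right)^{2},-1 \right)} = 129 \cdot 113 + \frac{4624}{25} = 14577 + \frac{4624}{25} = \frac{369049}{25}$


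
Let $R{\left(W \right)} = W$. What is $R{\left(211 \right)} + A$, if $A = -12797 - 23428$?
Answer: $-36014$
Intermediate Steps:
$A = -36225$ ($A = -12797 - 23428 = -36225$)
$R{\left(211 \right)} + A = 211 - 36225 = -36014$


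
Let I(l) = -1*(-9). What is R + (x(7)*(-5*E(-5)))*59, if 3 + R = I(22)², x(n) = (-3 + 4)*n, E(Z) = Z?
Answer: 10403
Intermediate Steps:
x(n) = n (x(n) = 1*n = n)
I(l) = 9
R = 78 (R = -3 + 9² = -3 + 81 = 78)
R + (x(7)*(-5*E(-5)))*59 = 78 + (7*(-5*(-5)))*59 = 78 + (7*25)*59 = 78 + 175*59 = 78 + 10325 = 10403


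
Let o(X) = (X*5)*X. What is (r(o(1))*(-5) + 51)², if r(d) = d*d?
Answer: 5476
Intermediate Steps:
o(X) = 5*X² (o(X) = (5*X)*X = 5*X²)
r(d) = d²
(r(o(1))*(-5) + 51)² = ((5*1²)²*(-5) + 51)² = ((5*1)²*(-5) + 51)² = (5²*(-5) + 51)² = (25*(-5) + 51)² = (-125 + 51)² = (-74)² = 5476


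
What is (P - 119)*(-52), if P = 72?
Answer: 2444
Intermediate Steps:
(P - 119)*(-52) = (72 - 119)*(-52) = -47*(-52) = 2444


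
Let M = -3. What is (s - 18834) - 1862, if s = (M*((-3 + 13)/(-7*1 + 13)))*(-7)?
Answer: -20661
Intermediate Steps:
s = 35 (s = -3*(-3 + 13)/(-7*1 + 13)*(-7) = -30/(-7 + 13)*(-7) = -30/6*(-7) = -3*5/3*(-7) = -5*(-7) = 35)
(s - 18834) - 1862 = (35 - 18834) - 1862 = -18799 - 1862 = -20661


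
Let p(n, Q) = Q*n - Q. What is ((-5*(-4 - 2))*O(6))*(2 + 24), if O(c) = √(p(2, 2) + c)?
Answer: 1560*√2 ≈ 2206.2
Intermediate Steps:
p(n, Q) = -Q + Q*n
O(c) = √(2 + c) (O(c) = √(2*(-1 + 2) + c) = √(2*1 + c) = √(2 + c))
((-5*(-4 - 2))*O(6))*(2 + 24) = ((-5*(-4 - 2))*√(2 + 6))*(2 + 24) = ((-5*(-6))*√8)*26 = (30*(2*√2))*26 = (60*√2)*26 = 1560*√2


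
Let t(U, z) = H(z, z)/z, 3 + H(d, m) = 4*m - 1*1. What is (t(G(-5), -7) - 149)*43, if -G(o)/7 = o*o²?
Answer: -43473/7 ≈ -6210.4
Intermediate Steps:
G(o) = -7*o³ (G(o) = -7*o*o² = -7*o³)
H(d, m) = -4 + 4*m (H(d, m) = -3 + (4*m - 1*1) = -3 + (4*m - 1) = -3 + (-1 + 4*m) = -4 + 4*m)
t(U, z) = (-4 + 4*z)/z
(t(G(-5), -7) - 149)*43 = ((4 - 4/(-7)) - 149)*43 = ((4 - 4*(-⅐)) - 149)*43 = ((4 + 4/7) - 149)*43 = (32/7 - 149)*43 = -1011/7*43 = -43473/7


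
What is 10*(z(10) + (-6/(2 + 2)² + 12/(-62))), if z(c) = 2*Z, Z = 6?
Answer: 14175/124 ≈ 114.31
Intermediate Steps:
z(c) = 12 (z(c) = 2*6 = 12)
10*(z(10) + (-6/(2 + 2)² + 12/(-62))) = 10*(12 + (-6/(2 + 2)² + 12/(-62))) = 10*(12 + (-6/(4²) + 12*(-1/62))) = 10*(12 + (-6/16 - 6/31)) = 10*(12 + (-6*1/16 - 6/31)) = 10*(12 + (-3/8 - 6/31)) = 10*(12 - 141/248) = 10*(2835/248) = 14175/124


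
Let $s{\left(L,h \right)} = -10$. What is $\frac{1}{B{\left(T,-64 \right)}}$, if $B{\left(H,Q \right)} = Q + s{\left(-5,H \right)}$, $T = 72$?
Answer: $- \frac{1}{74} \approx -0.013514$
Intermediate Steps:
$B{\left(H,Q \right)} = -10 + Q$ ($B{\left(H,Q \right)} = Q - 10 = -10 + Q$)
$\frac{1}{B{\left(T,-64 \right)}} = \frac{1}{-10 - 64} = \frac{1}{-74} = - \frac{1}{74}$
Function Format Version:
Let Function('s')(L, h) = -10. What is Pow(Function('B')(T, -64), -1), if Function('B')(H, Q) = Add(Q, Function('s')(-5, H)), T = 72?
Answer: Rational(-1, 74) ≈ -0.013514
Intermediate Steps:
Function('B')(H, Q) = Add(-10, Q) (Function('B')(H, Q) = Add(Q, -10) = Add(-10, Q))
Pow(Function('B')(T, -64), -1) = Pow(Add(-10, -64), -1) = Pow(-74, -1) = Rational(-1, 74)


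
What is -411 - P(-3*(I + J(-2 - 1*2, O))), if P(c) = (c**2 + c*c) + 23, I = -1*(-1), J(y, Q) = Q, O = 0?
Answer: -452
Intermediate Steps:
I = 1
P(c) = 23 + 2*c**2 (P(c) = (c**2 + c**2) + 23 = 2*c**2 + 23 = 23 + 2*c**2)
-411 - P(-3*(I + J(-2 - 1*2, O))) = -411 - (23 + 2*(-3*(1 + 0))**2) = -411 - (23 + 2*(-3*1)**2) = -411 - (23 + 2*(-3)**2) = -411 - (23 + 2*9) = -411 - (23 + 18) = -411 - 1*41 = -411 - 41 = -452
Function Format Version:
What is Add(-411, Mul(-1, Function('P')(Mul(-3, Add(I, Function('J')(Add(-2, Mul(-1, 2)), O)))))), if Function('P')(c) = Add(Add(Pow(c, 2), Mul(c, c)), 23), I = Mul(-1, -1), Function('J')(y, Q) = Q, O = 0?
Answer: -452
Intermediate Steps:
I = 1
Function('P')(c) = Add(23, Mul(2, Pow(c, 2))) (Function('P')(c) = Add(Add(Pow(c, 2), Pow(c, 2)), 23) = Add(Mul(2, Pow(c, 2)), 23) = Add(23, Mul(2, Pow(c, 2))))
Add(-411, Mul(-1, Function('P')(Mul(-3, Add(I, Function('J')(Add(-2, Mul(-1, 2)), O)))))) = Add(-411, Mul(-1, Add(23, Mul(2, Pow(Mul(-3, Add(1, 0)), 2))))) = Add(-411, Mul(-1, Add(23, Mul(2, Pow(Mul(-3, 1), 2))))) = Add(-411, Mul(-1, Add(23, Mul(2, Pow(-3, 2))))) = Add(-411, Mul(-1, Add(23, Mul(2, 9)))) = Add(-411, Mul(-1, Add(23, 18))) = Add(-411, Mul(-1, 41)) = Add(-411, -41) = -452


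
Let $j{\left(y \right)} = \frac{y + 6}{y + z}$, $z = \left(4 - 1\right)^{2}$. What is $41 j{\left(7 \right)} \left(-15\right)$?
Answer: $- \frac{7995}{16} \approx -499.69$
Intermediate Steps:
$z = 9$ ($z = 3^{2} = 9$)
$j{\left(y \right)} = \frac{6 + y}{9 + y}$ ($j{\left(y \right)} = \frac{y + 6}{y + 9} = \frac{6 + y}{9 + y}$)
$41 j{\left(7 \right)} \left(-15\right) = 41 \frac{6 + 7}{9 + 7} \left(-15\right) = 41 \cdot \frac{1}{16} \cdot 13 \left(-15\right) = 41 \cdot \frac{13}{16} \left(-15\right) = \frac{533}{16} \left(-15\right) = - \frac{7995}{16}$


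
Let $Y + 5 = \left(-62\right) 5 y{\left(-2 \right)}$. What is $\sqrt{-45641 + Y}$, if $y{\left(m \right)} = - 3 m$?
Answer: $i \sqrt{47506} \approx 217.96 i$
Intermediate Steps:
$Y = -1865$ ($Y = -5 + \left(-62\right) 5 \left(\left(-3\right) \left(-2\right)\right) = -5 - 1860 = -1865$)
$\sqrt{-45641 + Y} = \sqrt{-45641 - 1865} = \sqrt{-47506} = i \sqrt{47506}$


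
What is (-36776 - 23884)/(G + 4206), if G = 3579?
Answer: -1348/173 ≈ -7.7919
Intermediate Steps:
(-36776 - 23884)/(G + 4206) = (-36776 - 23884)/(3579 + 4206) = -60660/7785 = -60660*1/7785 = -1348/173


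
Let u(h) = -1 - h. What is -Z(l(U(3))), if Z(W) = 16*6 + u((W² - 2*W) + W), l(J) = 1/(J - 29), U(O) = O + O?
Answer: -50231/529 ≈ -94.955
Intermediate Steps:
U(O) = 2*O
l(J) = 1/(-29 + J)
Z(W) = 95 + W - W² (Z(W) = 16*6 + (-1 - ((W² - 2*W) + W)) = 96 + (-1 - (W² - W)) = 96 + (-1 + (W - W²)) = 96 + (-1 + W - W²) = 95 + W - W²)
-Z(l(U(3))) = -(95 - (-1 + 1/(-29 + 2*3))/(-29 + 2*3)) = -(95 - (-1 + 1/(-29 + 6))/(-29 + 6)) = -(95 - 1*(-1 + 1/(-23))/(-23)) = -(95 - 1*(-1/23)*(-1 - 1/23)) = -(95 - 1*(-1/23)*(-24/23)) = -(95 - 24/529) = -1*50231/529 = -50231/529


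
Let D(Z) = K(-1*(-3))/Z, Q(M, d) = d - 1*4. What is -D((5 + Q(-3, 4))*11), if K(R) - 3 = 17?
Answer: -4/11 ≈ -0.36364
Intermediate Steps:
K(R) = 20 (K(R) = 3 + 17 = 20)
Q(M, d) = -4 + d (Q(M, d) = d - 4 = -4 + d)
D(Z) = 20/Z
-D((5 + Q(-3, 4))*11) = -20/((5 + (-4 + 4))*11) = -20/((5 + 0)*11) = -20/(5*11) = -20/55 = -1*4/11 = -4/11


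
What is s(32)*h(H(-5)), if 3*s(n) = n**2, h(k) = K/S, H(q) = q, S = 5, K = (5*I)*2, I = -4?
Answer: -8192/3 ≈ -2730.7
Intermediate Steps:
K = -40 (K = (5*(-4))*2 = -20*2 = -40)
h(k) = -8 (h(k) = -40/5 = -40*1/5 = -8)
s(n) = n**2/3
s(32)*h(H(-5)) = ((1/3)*32**2)*(-8) = ((1/3)*1024)*(-8) = (1024/3)*(-8) = -8192/3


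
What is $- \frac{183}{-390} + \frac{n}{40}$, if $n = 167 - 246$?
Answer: $- \frac{783}{520} \approx -1.5058$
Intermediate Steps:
$n = -79$ ($n = 167 - 246 = -79$)
$- \frac{183}{-390} + \frac{n}{40} = - \frac{183}{-390} - \frac{79}{40} = \left(-183\right) \left(- \frac{1}{390}\right) - \frac{79}{40} = \frac{61}{130} - \frac{79}{40} = - \frac{783}{520}$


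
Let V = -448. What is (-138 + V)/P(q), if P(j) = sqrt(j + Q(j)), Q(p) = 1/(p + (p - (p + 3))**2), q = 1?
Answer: -586*sqrt(110)/11 ≈ -558.73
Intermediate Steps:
Q(p) = 1/(9 + p) (Q(p) = 1/(p + (p - (3 + p))**2) = 1/(p + (p + (-3 - p))**2) = 1/(p + (-3)**2) = 1/(p + 9) = 1/(9 + p))
P(j) = sqrt(j + 1/(9 + j))
(-138 + V)/P(q) = (-138 - 448)/(sqrt((1 + 1*(9 + 1))/(9 + 1))) = -586*sqrt(10)/sqrt(1 + 1*10) = -586*sqrt(10)/sqrt(1 + 10) = -586*sqrt(110)/11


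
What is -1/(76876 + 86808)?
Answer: -1/163684 ≈ -6.1093e-6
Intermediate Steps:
-1/(76876 + 86808) = -1/163684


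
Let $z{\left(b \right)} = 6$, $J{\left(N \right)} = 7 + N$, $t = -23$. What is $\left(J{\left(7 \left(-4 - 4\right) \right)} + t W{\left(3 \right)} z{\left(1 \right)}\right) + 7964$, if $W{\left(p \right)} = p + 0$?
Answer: $7501$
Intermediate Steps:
$W{\left(p \right)} = p$
$\left(J{\left(7 \left(-4 - 4\right) \right)} + t W{\left(3 \right)} z{\left(1 \right)}\right) + 7964 = \left(\left(7 + 7 \left(-4 - 4\right)\right) + \left(-23\right) 3 \cdot 6\right) + 7964 = \left(\left(7 + 7 \left(-8\right)\right) - 414\right) + 7964 = \left(\left(7 - 56\right) - 414\right) + 7964 = \left(-49 - 414\right) + 7964 = -463 + 7964 = 7501$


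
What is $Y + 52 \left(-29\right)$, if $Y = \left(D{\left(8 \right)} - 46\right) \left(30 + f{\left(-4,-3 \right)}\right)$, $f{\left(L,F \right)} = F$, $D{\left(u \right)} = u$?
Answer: $-2534$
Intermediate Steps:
$Y = -1026$ ($Y = \left(8 - 46\right) \left(30 - 3\right) = \left(8 - 46\right) 27 = \left(-38\right) 27 = -1026$)
$Y + 52 \left(-29\right) = -1026 + 52 \left(-29\right) = -1026 - 1508 = -2534$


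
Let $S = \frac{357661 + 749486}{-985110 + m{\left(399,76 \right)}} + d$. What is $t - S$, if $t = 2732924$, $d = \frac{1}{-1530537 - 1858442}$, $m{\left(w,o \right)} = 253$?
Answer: $\frac{9121574025473600542}{3337659691003} \approx 2.7329 \cdot 10^{6}$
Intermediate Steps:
$d = - \frac{1}{3388979}$ ($d = \frac{1}{-3388979} = - \frac{1}{3388979} \approx -2.9507 \cdot 10^{-7}$)
$S = - \frac{3752098917770}{3337659691003}$ ($S = \frac{357661 + 749486}{-985110 + 253} - \frac{1}{3388979} = \frac{1107147}{-984857} - \frac{1}{3388979} = 1107147 \left(- \frac{1}{984857}\right) - \frac{1}{3388979} = - \frac{1107147}{984857} - \frac{1}{3388979} = - \frac{3752098917770}{3337659691003} \approx -1.1242$)
$t - S = 2732924 - - \frac{3752098917770}{3337659691003} = 2732924 + \frac{3752098917770}{3337659691003} = \frac{9121574025473600542}{3337659691003}$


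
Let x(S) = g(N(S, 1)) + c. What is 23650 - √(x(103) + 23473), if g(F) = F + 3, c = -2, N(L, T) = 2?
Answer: 23650 - 2*√5869 ≈ 23497.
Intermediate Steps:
g(F) = 3 + F
x(S) = 3 (x(S) = (3 + 2) - 2 = 5 - 2 = 3)
23650 - √(x(103) + 23473) = 23650 - √(3 + 23473) = 23650 - √23476 = 23650 - 2*√5869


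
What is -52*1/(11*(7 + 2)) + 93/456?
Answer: -4835/15048 ≈ -0.32131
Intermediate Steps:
-52*1/(11*(7 + 2)) + 93/456 = -52/(11*9) + 93*(1/456) = -52/99 + 31/152 = -4835/15048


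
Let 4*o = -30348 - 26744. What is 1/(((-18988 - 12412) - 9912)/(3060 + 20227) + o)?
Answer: -23287/332416663 ≈ -7.0054e-5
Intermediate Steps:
o = -14273 (o = (-30348 - 26744)/4 = (¼)*(-57092) = -14273)
1/(((-18988 - 12412) - 9912)/(3060 + 20227) + o) = 1/(((-18988 - 12412) - 9912)/(3060 + 20227) - 14273) = 1/((-31400 - 9912)/23287 - 14273) = 1/(-41312*1/23287 - 14273) = 1/(-41312/23287 - 14273) = 1/(-332416663/23287) = -23287/332416663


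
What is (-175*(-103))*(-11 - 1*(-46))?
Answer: 630875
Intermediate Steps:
(-175*(-103))*(-11 - 1*(-46)) = 18025*(-11 + 46) = 18025*35 = 630875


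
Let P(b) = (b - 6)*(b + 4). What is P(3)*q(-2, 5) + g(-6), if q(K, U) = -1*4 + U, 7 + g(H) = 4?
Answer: -24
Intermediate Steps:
g(H) = -3 (g(H) = -7 + 4 = -3)
q(K, U) = -4 + U
P(b) = (-6 + b)*(4 + b)
P(3)*q(-2, 5) + g(-6) = (-24 + 3² - 2*3)*(-4 + 5) - 3 = (-24 + 9 - 6)*1 - 3 = -21*1 - 3 = -21 - 3 = -24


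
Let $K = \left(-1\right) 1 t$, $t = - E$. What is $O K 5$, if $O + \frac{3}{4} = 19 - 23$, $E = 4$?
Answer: $-95$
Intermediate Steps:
$t = -4$ ($t = \left(-1\right) 4 = -4$)
$O = - \frac{19}{4}$ ($O = - \frac{3}{4} + \left(19 - 23\right) = - \frac{3}{4} - 4 = - \frac{19}{4} \approx -4.75$)
$K = 4$ ($K = \left(-1\right) 1 \left(-4\right) = \left(-1\right) \left(-4\right) = 4$)
$O K 5 = \left(- \frac{19}{4}\right) 4 \cdot 5 = \left(-19\right) 5 = -95$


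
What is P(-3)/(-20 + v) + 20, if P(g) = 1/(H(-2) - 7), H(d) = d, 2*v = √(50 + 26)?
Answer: 68600/3429 + √19/3429 ≈ 20.007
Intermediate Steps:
v = √19 (v = √(50 + 26)/2 = √76/2 = (2*√19)/2 = √19 ≈ 4.3589)
P(g) = -⅑ (P(g) = 1/(-2 - 7) = 1/(-9) = -⅑)
P(-3)/(-20 + v) + 20 = -⅑/(-20 + √19) + 20 = -1/(9*(-20 + √19)) + 20 = 20 - 1/(9*(-20 + √19))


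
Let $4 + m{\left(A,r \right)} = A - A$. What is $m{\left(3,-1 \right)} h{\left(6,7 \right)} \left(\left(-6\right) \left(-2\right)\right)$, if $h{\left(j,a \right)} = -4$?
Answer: $192$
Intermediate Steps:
$m{\left(A,r \right)} = -4$ ($m{\left(A,r \right)} = -4 + \left(A - A\right) = -4 + 0 = -4$)
$m{\left(3,-1 \right)} h{\left(6,7 \right)} \left(\left(-6\right) \left(-2\right)\right) = \left(-4\right) \left(-4\right) \left(\left(-6\right) \left(-2\right)\right) = 16 \cdot 12 = 192$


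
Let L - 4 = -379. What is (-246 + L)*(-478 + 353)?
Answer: 77625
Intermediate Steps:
L = -375 (L = 4 - 379 = -375)
(-246 + L)*(-478 + 353) = (-246 - 375)*(-478 + 353) = -621*(-125) = 77625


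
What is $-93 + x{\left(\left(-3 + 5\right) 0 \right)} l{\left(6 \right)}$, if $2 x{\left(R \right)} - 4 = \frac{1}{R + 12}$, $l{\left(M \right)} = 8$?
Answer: $- \frac{230}{3} \approx -76.667$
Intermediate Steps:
$x{\left(R \right)} = 2 + \frac{1}{2 \left(12 + R\right)}$ ($x{\left(R \right)} = 2 + \frac{1}{2 \left(R + 12\right)} = 2 + \frac{1}{2 \left(12 + R\right)}$)
$-93 + x{\left(\left(-3 + 5\right) 0 \right)} l{\left(6 \right)} = -93 + \frac{49 + 4 \left(-3 + 5\right) 0}{2 \left(12 + \left(-3 + 5\right) 0\right)} 8 = -93 + \frac{49 + 4 \cdot 2 \cdot 0}{2 \left(12 + 2 \cdot 0\right)} 8 = -93 + \frac{49 + 4 \cdot 0}{2 \left(12 + 0\right)} 8 = -93 + \frac{49 + 0}{2 \cdot 12} \cdot 8 = -93 + \frac{1}{2} \cdot \frac{1}{12} \cdot 49 \cdot 8 = -93 + \frac{49}{24} \cdot 8 = -93 + \frac{49}{3} = - \frac{230}{3}$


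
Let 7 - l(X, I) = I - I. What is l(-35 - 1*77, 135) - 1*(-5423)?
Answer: 5430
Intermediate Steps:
l(X, I) = 7 (l(X, I) = 7 - (I - I) = 7 - 1*0 = 7 + 0 = 7)
l(-35 - 1*77, 135) - 1*(-5423) = 7 - 1*(-5423) = 7 + 5423 = 5430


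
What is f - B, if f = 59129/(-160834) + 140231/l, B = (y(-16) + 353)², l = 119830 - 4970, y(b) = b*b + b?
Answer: -3248067248548523/9236696620 ≈ -3.5165e+5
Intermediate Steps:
y(b) = b + b² (y(b) = b² + b = b + b²)
l = 114860
B = 351649 (B = (-16*(1 - 16) + 353)² = (-16*(-15) + 353)² = (240 + 353)² = 593² = 351649)
f = 7881177857/9236696620 (f = 59129/(-160834) + 140231/114860 = 59129*(-1/160834) + 140231*(1/114860) = -59129/160834 + 140231/114860 = 7881177857/9236696620 ≈ 0.85325)
f - B = 7881177857/9236696620 - 1*351649 = 7881177857/9236696620 - 351649 = -3248067248548523/9236696620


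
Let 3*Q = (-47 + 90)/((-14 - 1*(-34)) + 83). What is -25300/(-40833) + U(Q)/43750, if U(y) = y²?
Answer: 11742845263913/18952381743750 ≈ 0.61960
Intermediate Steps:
Q = 43/309 (Q = ((-47 + 90)/((-14 - 1*(-34)) + 83))/3 = (43/((-14 + 34) + 83))/3 = (43/(20 + 83))/3 = (43/103)/3 = (43*(1/103))/3 = (⅓)*(43/103) = 43/309 ≈ 0.13916)
-25300/(-40833) + U(Q)/43750 = -25300/(-40833) + (43/309)²/43750 = -25300*(-1/40833) + (1849/95481)*(1/43750) = 25300/40833 + 1849/4177293750 = 11742845263913/18952381743750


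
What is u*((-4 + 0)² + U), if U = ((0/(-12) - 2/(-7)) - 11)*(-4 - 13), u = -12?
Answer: -16644/7 ≈ -2377.7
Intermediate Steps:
U = 1275/7 (U = ((0*(-1/12) - 2*(-⅐)) - 11)*(-17) = ((0 + 2/7) - 11)*(-17) = (2/7 - 11)*(-17) = -75/7*(-17) = 1275/7 ≈ 182.14)
u*((-4 + 0)² + U) = -12*((-4 + 0)² + 1275/7) = -12*((-4)² + 1275/7) = -12*(16 + 1275/7) = -12*1387/7 = -16644/7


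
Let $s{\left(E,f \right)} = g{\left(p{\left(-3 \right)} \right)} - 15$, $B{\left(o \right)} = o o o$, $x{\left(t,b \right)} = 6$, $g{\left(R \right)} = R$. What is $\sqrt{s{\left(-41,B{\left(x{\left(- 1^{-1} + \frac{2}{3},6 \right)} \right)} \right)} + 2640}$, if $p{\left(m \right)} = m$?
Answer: $\sqrt{2622} \approx 51.205$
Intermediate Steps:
$B{\left(o \right)} = o^{3}$ ($B{\left(o \right)} = o o^{2} = o^{3}$)
$s{\left(E,f \right)} = -18$ ($s{\left(E,f \right)} = -3 - 15 = -18$)
$\sqrt{s{\left(-41,B{\left(x{\left(- 1^{-1} + \frac{2}{3},6 \right)} \right)} \right)} + 2640} = \sqrt{-18 + 2640} = \sqrt{2622}$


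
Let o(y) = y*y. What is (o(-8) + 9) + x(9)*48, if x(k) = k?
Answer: 505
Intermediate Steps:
o(y) = y²
(o(-8) + 9) + x(9)*48 = ((-8)² + 9) + 9*48 = (64 + 9) + 432 = 73 + 432 = 505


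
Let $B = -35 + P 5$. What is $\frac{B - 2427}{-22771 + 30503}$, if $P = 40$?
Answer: $- \frac{1131}{3866} \approx -0.29255$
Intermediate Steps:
$B = 165$ ($B = -35 + 40 \cdot 5 = -35 + 200 = 165$)
$\frac{B - 2427}{-22771 + 30503} = \frac{165 - 2427}{-22771 + 30503} = - \frac{2262}{7732} = \left(-2262\right) \frac{1}{7732} = - \frac{1131}{3866}$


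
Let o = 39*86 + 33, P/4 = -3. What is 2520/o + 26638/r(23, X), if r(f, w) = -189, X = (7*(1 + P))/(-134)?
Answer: -29915542/213381 ≈ -140.20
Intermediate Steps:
P = -12 (P = 4*(-3) = -12)
X = 77/134 (X = (7*(1 - 12))/(-134) = (7*(-11))*(-1/134) = -77*(-1/134) = 77/134 ≈ 0.57463)
o = 3387 (o = 3354 + 33 = 3387)
2520/o + 26638/r(23, X) = 2520/3387 + 26638/(-189) = 2520*(1/3387) + 26638*(-1/189) = 840/1129 - 26638/189 = -29915542/213381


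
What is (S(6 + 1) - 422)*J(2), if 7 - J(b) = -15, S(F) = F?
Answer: -9130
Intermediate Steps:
J(b) = 22 (J(b) = 7 - 1*(-15) = 7 + 15 = 22)
(S(6 + 1) - 422)*J(2) = ((6 + 1) - 422)*22 = (7 - 422)*22 = -415*22 = -9130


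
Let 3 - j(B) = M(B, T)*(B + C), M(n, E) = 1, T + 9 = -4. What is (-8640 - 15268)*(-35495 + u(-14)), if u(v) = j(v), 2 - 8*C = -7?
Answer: 1696469841/2 ≈ 8.4823e+8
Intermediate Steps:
C = 9/8 (C = ¼ - ⅛*(-7) = ¼ + 7/8 = 9/8 ≈ 1.1250)
T = -13 (T = -9 - 4 = -13)
j(B) = 15/8 - B (j(B) = 3 - (B + 9/8) = 3 - (9/8 + B) = 3 + (-9/8 - B) = 15/8 - B)
u(v) = 15/8 - v
(-8640 - 15268)*(-35495 + u(-14)) = (-8640 - 15268)*(-35495 + (15/8 - 1*(-14))) = -23908*(-35495 + (15/8 + 14)) = -23908*(-35495 + 127/8) = -23908*(-283833/8) = 1696469841/2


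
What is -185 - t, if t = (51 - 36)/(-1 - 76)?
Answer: -14230/77 ≈ -184.81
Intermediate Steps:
t = -15/77 (t = 15/(-77) = 15*(-1/77) = -15/77 ≈ -0.19481)
-185 - t = -185 - 1*(-15/77) = -185 + 15/77 = -14230/77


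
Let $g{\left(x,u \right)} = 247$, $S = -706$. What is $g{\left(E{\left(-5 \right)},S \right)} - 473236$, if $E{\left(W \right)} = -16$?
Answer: $-472989$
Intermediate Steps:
$g{\left(E{\left(-5 \right)},S \right)} - 473236 = 247 - 473236 = -472989$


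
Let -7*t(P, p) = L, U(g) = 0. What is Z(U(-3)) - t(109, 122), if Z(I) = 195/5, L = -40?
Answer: 233/7 ≈ 33.286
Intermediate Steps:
t(P, p) = 40/7 (t(P, p) = -⅐*(-40) = 40/7)
Z(I) = 39 (Z(I) = 195*(⅕) = 39)
Z(U(-3)) - t(109, 122) = 39 - 1*40/7 = 39 - 40/7 = 233/7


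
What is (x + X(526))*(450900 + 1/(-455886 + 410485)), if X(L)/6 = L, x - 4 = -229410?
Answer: -4631634090898750/45401 ≈ -1.0202e+11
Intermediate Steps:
x = -229406 (x = 4 - 229410 = -229406)
X(L) = 6*L
(x + X(526))*(450900 + 1/(-455886 + 410485)) = (-229406 + 6*526)*(450900 + 1/(-455886 + 410485)) = (-229406 + 3156)*(450900 + 1/(-45401)) = -226250*(450900 - 1/45401) = -226250*20471310899/45401 = -4631634090898750/45401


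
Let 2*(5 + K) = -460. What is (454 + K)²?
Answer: 47961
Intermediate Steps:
K = -235 (K = -5 + (½)*(-460) = -5 - 230 = -235)
(454 + K)² = (454 - 235)² = 219² = 47961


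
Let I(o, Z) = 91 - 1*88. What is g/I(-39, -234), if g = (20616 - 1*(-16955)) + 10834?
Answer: 16135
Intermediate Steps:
I(o, Z) = 3 (I(o, Z) = 91 - 88 = 3)
g = 48405 (g = (20616 + 16955) + 10834 = 37571 + 10834 = 48405)
g/I(-39, -234) = 48405/3 = 48405*(⅓) = 16135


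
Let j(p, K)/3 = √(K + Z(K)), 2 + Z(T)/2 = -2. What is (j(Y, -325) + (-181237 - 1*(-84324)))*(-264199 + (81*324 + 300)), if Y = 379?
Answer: 23031859015 - 2138895*I*√37 ≈ 2.3032e+10 - 1.301e+7*I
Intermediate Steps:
Z(T) = -8 (Z(T) = -4 + 2*(-2) = -4 - 4 = -8)
j(p, K) = 3*√(-8 + K) (j(p, K) = 3*√(K - 8) = 3*√(-8 + K))
(j(Y, -325) + (-181237 - 1*(-84324)))*(-264199 + (81*324 + 300)) = (3*√(-8 - 325) + (-181237 - 1*(-84324)))*(-264199 + (81*324 + 300)) = (3*√(-333) + (-181237 + 84324))*(-264199 + (26244 + 300)) = (3*(3*I*√37) - 96913)*(-264199 + 26544) = (9*I*√37 - 96913)*(-237655) = (-96913 + 9*I*√37)*(-237655) = 23031859015 - 2138895*I*√37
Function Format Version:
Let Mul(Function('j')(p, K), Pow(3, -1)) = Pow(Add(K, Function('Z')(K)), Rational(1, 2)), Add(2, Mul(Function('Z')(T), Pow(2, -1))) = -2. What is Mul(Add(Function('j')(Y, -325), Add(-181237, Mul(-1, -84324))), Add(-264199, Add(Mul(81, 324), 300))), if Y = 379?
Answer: Add(23031859015, Mul(-2138895, I, Pow(37, Rational(1, 2)))) ≈ Add(2.3032e+10, Mul(-1.3010e+7, I))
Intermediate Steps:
Function('Z')(T) = -8 (Function('Z')(T) = Add(-4, Mul(2, -2)) = Add(-4, -4) = -8)
Function('j')(p, K) = Mul(3, Pow(Add(-8, K), Rational(1, 2))) (Function('j')(p, K) = Mul(3, Pow(Add(K, -8), Rational(1, 2))) = Mul(3, Pow(Add(-8, K), Rational(1, 2))))
Mul(Add(Function('j')(Y, -325), Add(-181237, Mul(-1, -84324))), Add(-264199, Add(Mul(81, 324), 300))) = Mul(Add(Mul(3, Pow(Add(-8, -325), Rational(1, 2))), Add(-181237, Mul(-1, -84324))), Add(-264199, Add(Mul(81, 324), 300))) = Mul(Add(Mul(3, Pow(-333, Rational(1, 2))), Add(-181237, 84324)), Add(-264199, Add(26244, 300))) = Mul(Add(Mul(3, Mul(3, I, Pow(37, Rational(1, 2)))), -96913), Add(-264199, 26544)) = Mul(Add(Mul(9, I, Pow(37, Rational(1, 2))), -96913), -237655) = Mul(Add(-96913, Mul(9, I, Pow(37, Rational(1, 2)))), -237655) = Add(23031859015, Mul(-2138895, I, Pow(37, Rational(1, 2))))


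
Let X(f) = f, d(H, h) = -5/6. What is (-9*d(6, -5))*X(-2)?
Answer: -15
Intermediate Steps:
d(H, h) = -⅚ (d(H, h) = -5*⅙ = -⅚)
(-9*d(6, -5))*X(-2) = -9*(-⅚)*(-2) = (15/2)*(-2) = -15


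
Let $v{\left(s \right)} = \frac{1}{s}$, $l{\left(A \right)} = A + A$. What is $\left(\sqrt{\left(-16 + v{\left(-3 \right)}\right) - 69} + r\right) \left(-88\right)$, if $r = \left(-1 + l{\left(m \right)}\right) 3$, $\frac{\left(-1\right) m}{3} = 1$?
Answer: $1848 - \frac{1408 i \sqrt{3}}{3} \approx 1848.0 - 812.91 i$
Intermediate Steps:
$m = -3$ ($m = \left(-3\right) 1 = -3$)
$l{\left(A \right)} = 2 A$
$r = -21$ ($r = \left(-1 + 2 \left(-3\right)\right) 3 = \left(-1 - 6\right) 3 = \left(-7\right) 3 = -21$)
$\left(\sqrt{\left(-16 + v{\left(-3 \right)}\right) - 69} + r\right) \left(-88\right) = \left(\sqrt{\left(-16 + \frac{1}{-3}\right) - 69} - 21\right) \left(-88\right) = \left(\sqrt{\left(-16 - \frac{1}{3}\right) - 69} - 21\right) \left(-88\right) = \left(\sqrt{- \frac{49}{3} - 69} - 21\right) \left(-88\right) = \left(\sqrt{- \frac{256}{3}} - 21\right) \left(-88\right) = \left(\frac{16 i \sqrt{3}}{3} - 21\right) \left(-88\right) = \left(-21 + \frac{16 i \sqrt{3}}{3}\right) \left(-88\right) = 1848 - \frac{1408 i \sqrt{3}}{3}$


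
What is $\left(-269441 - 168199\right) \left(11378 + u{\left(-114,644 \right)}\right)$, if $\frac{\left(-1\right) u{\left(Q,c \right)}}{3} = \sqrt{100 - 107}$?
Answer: $-4979467920 + 1312920 i \sqrt{7} \approx -4.9795 \cdot 10^{9} + 3.4737 \cdot 10^{6} i$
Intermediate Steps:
$u{\left(Q,c \right)} = - 3 i \sqrt{7}$ ($u{\left(Q,c \right)} = - 3 \sqrt{100 - 107} = - 3 \sqrt{-7} = - 3 i \sqrt{7}$)
$\left(-269441 - 168199\right) \left(11378 + u{\left(-114,644 \right)}\right) = \left(-269441 - 168199\right) \left(11378 - 3 i \sqrt{7}\right) = - 437640 \left(11378 - 3 i \sqrt{7}\right) = -4979467920 + 1312920 i \sqrt{7}$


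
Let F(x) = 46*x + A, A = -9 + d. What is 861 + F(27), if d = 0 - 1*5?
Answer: 2089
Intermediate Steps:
d = -5 (d = 0 - 5 = -5)
A = -14 (A = -9 - 5 = -14)
F(x) = -14 + 46*x (F(x) = 46*x - 14 = -14 + 46*x)
861 + F(27) = 861 + (-14 + 46*27) = 861 + (-14 + 1242) = 861 + 1228 = 2089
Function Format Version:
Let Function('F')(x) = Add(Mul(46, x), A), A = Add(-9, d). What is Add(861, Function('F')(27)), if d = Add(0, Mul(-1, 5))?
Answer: 2089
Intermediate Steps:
d = -5 (d = Add(0, -5) = -5)
A = -14 (A = Add(-9, -5) = -14)
Function('F')(x) = Add(-14, Mul(46, x)) (Function('F')(x) = Add(Mul(46, x), -14) = Add(-14, Mul(46, x)))
Add(861, Function('F')(27)) = Add(861, Add(-14, Mul(46, 27))) = Add(861, Add(-14, 1242)) = Add(861, 1228) = 2089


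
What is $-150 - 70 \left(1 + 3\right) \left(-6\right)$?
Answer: $1530$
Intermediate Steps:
$-150 - 70 \left(1 + 3\right) \left(-6\right) = -150 - 70 \cdot 4 \left(-6\right) = -150 - -1680 = -150 + 1680 = 1530$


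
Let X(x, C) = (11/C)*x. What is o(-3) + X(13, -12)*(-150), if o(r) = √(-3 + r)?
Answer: 3575/2 + I*√6 ≈ 1787.5 + 2.4495*I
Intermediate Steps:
X(x, C) = 11*x/C
o(-3) + X(13, -12)*(-150) = √(-3 - 3) + (11*13/(-12))*(-150) = √(-6) + (11*13*(-1/12))*(-150) = I*√6 - 143/12*(-150) = I*√6 + 3575/2 = 3575/2 + I*√6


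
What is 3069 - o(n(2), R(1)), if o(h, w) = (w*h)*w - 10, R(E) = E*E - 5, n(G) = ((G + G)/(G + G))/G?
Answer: 3071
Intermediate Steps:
n(G) = 1/G (n(G) = ((2*G)/((2*G)))/G = ((2*G)*(1/(2*G)))/G = 1/G)
R(E) = -5 + E² (R(E) = E² - 5 = -5 + E²)
o(h, w) = -10 + h*w² (o(h, w) = (h*w)*w - 10 = h*w² - 10 = -10 + h*w²)
3069 - o(n(2), R(1)) = 3069 - (-10 + (-5 + 1²)²/2) = 3069 - (-10 + (-5 + 1)²/2) = 3069 - (-10 + (½)*(-4)²) = 3069 - (-10 + (½)*16) = 3069 - (-10 + 8) = 3069 - 1*(-2) = 3069 + 2 = 3071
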